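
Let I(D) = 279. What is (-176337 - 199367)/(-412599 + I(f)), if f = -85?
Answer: 46963/51540 ≈ 0.91119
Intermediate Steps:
(-176337 - 199367)/(-412599 + I(f)) = (-176337 - 199367)/(-412599 + 279) = -375704/(-412320) = -375704*(-1/412320) = 46963/51540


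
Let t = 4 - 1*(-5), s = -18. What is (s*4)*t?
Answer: -648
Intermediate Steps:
t = 9 (t = 4 + 5 = 9)
(s*4)*t = -18*4*9 = -72*9 = -648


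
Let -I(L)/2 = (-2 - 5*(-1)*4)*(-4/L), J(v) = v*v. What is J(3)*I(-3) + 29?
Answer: -403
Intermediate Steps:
J(v) = v**2
I(L) = 144/L (I(L) = -2*(-2 - 5*(-1)*4)*(-4/L) = -2*(-2 + 5*4)*(-4/L) = -2*(-2 + 20)*(-4/L) = -36*(-4/L) = -(-144)/L = 144/L)
J(3)*I(-3) + 29 = 3**2*(144/(-3)) + 29 = 9*(144*(-1/3)) + 29 = 9*(-48) + 29 = -432 + 29 = -403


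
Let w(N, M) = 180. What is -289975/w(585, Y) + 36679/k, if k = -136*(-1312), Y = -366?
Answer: -2586710849/1605888 ≈ -1610.8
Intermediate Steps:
k = 178432
-289975/w(585, Y) + 36679/k = -289975/180 + 36679/178432 = -289975*1/180 + 36679*(1/178432) = -57995/36 + 36679/178432 = -2586710849/1605888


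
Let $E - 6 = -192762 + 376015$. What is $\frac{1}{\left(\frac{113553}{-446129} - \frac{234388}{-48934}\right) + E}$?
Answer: $\frac{10915438243}{2000401802314712} \approx 5.4566 \cdot 10^{-6}$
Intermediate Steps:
$E = 183259$ ($E = 6 + \left(-192762 + 376015\right) = 6 + 183253 = 183259$)
$\frac{1}{\left(\frac{113553}{-446129} - \frac{234388}{-48934}\right) + E} = \frac{1}{\left(\frac{113553}{-446129} - \frac{234388}{-48934}\right) + 183259} = \frac{1}{\left(113553 \left(- \frac{1}{446129}\right) - - \frac{117194}{24467}\right) + 183259} = \frac{1}{\left(- \frac{113553}{446129} + \frac{117194}{24467}\right) + 183259} = \frac{1}{\frac{49505340775}{10915438243} + 183259} = \frac{1}{\frac{2000401802314712}{10915438243}} = \frac{10915438243}{2000401802314712}$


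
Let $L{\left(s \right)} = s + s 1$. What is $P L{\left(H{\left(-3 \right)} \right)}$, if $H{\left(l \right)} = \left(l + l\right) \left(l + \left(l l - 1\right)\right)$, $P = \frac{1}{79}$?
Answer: $- \frac{60}{79} \approx -0.75949$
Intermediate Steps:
$P = \frac{1}{79} \approx 0.012658$
$H{\left(l \right)} = 2 l \left(-1 + l + l^{2}\right)$ ($H{\left(l \right)} = 2 l \left(l + \left(l^{2} - 1\right)\right) = 2 l \left(l + \left(-1 + l^{2}\right)\right) = 2 l \left(-1 + l + l^{2}\right)$)
$L{\left(s \right)} = 2 s$ ($L{\left(s \right)} = s + s = 2 s$)
$P L{\left(H{\left(-3 \right)} \right)} = \frac{2 \cdot 2 \left(-3\right) \left(-1 - 3 + \left(-3\right)^{2}\right)}{79} = \frac{2 \cdot 2 \left(-3\right) \left(-1 - 3 + 9\right)}{79} = \frac{2 \cdot 2 \left(-3\right) 5}{79} = \frac{2 \left(-30\right)}{79} = \frac{1}{79} \left(-60\right) = - \frac{60}{79}$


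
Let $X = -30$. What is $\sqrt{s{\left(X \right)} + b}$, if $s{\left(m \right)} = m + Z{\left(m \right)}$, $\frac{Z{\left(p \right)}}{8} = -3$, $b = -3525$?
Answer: $i \sqrt{3579} \approx 59.825 i$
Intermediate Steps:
$Z{\left(p \right)} = -24$ ($Z{\left(p \right)} = 8 \left(-3\right) = -24$)
$s{\left(m \right)} = -24 + m$ ($s{\left(m \right)} = m - 24 = -24 + m$)
$\sqrt{s{\left(X \right)} + b} = \sqrt{\left(-24 - 30\right) - 3525} = \sqrt{-54 - 3525} = \sqrt{-3579} = i \sqrt{3579}$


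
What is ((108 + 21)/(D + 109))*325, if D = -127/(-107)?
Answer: 299065/786 ≈ 380.49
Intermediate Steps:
D = 127/107 (D = -127*(-1/107) = 127/107 ≈ 1.1869)
((108 + 21)/(D + 109))*325 = ((108 + 21)/(127/107 + 109))*325 = (129/(11790/107))*325 = (129*(107/11790))*325 = (4601/3930)*325 = 299065/786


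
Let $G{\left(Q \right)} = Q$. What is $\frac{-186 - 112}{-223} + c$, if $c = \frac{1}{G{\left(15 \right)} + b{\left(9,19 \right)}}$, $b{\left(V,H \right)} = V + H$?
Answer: $\frac{13037}{9589} \approx 1.3596$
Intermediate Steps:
$b{\left(V,H \right)} = H + V$
$c = \frac{1}{43}$ ($c = \frac{1}{15 + \left(19 + 9\right)} = \frac{1}{15 + 28} = \frac{1}{43} \approx 0.023256$)
$\frac{-186 - 112}{-223} + c = \frac{-186 - 112}{-223} + \frac{1}{43} = - \frac{-186 - 112}{223} + \frac{1}{43} = \left(- \frac{1}{223}\right) \left(-298\right) + \frac{1}{43} = \frac{298}{223} + \frac{1}{43} = \frac{13037}{9589}$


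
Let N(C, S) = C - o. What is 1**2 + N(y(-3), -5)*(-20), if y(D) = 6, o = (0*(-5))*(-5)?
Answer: -119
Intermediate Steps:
o = 0 (o = 0*(-5) = 0)
N(C, S) = C (N(C, S) = C - 1*0 = C + 0 = C)
1**2 + N(y(-3), -5)*(-20) = 1**2 + 6*(-20) = 1 - 120 = -119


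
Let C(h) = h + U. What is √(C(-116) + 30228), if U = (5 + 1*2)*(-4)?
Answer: 2*√7521 ≈ 173.45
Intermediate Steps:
U = -28 (U = (5 + 2)*(-4) = 7*(-4) = -28)
C(h) = -28 + h (C(h) = h - 28 = -28 + h)
√(C(-116) + 30228) = √((-28 - 116) + 30228) = √(-144 + 30228) = √30084 = 2*√7521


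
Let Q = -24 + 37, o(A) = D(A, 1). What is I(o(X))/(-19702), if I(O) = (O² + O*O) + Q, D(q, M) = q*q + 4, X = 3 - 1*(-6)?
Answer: -14463/19702 ≈ -0.73409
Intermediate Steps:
X = 9 (X = 3 + 6 = 9)
D(q, M) = 4 + q² (D(q, M) = q² + 4 = 4 + q²)
o(A) = 4 + A²
Q = 13
I(O) = 13 + 2*O² (I(O) = (O² + O*O) + 13 = (O² + O²) + 13 = 2*O² + 13 = 13 + 2*O²)
I(o(X))/(-19702) = (13 + 2*(4 + 9²)²)/(-19702) = (13 + 2*(4 + 81)²)*(-1/19702) = (13 + 2*85²)*(-1/19702) = (13 + 2*7225)*(-1/19702) = (13 + 14450)*(-1/19702) = 14463*(-1/19702) = -14463/19702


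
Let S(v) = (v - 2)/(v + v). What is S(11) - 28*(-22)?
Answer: 13561/22 ≈ 616.41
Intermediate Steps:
S(v) = (-2 + v)/(2*v) (S(v) = (-2 + v)/((2*v)) = (-2 + v)*(1/(2*v)) = (-2 + v)/(2*v))
S(11) - 28*(-22) = (½)*(-2 + 11)/11 - 28*(-22) = (½)*(1/11)*9 + 616 = 9/22 + 616 = 13561/22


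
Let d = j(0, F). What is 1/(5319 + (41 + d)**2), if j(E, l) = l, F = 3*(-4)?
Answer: 1/6160 ≈ 0.00016234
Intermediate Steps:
F = -12
d = -12
1/(5319 + (41 + d)**2) = 1/(5319 + (41 - 12)**2) = 1/(5319 + 29**2) = 1/(5319 + 841) = 1/6160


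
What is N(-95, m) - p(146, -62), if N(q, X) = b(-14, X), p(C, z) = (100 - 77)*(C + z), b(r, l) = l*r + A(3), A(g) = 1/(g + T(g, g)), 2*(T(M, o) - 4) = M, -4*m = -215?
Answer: -91269/34 ≈ -2684.4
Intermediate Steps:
m = 215/4 (m = -¼*(-215) = 215/4 ≈ 53.750)
T(M, o) = 4 + M/2
A(g) = 1/(4 + 3*g/2) (A(g) = 1/(g + (4 + g/2)) = 1/(4 + 3*g/2))
b(r, l) = 2/17 + l*r (b(r, l) = l*r + 2/(8 + 3*3) = l*r + 2/(8 + 9) = l*r + 2/17 = 2/17 + l*r)
p(C, z) = 23*C + 23*z (p(C, z) = 23*(C + z) = 23*C + 23*z)
N(q, X) = 2/17 - 14*X (N(q, X) = 2/17 + X*(-14) = 2/17 - 14*X)
N(-95, m) - p(146, -62) = (2/17 - 14*215/4) - (23*146 + 23*(-62)) = (2/17 - 1505/2) - (3358 - 1426) = -25581/34 - 1*1932 = -25581/34 - 1932 = -91269/34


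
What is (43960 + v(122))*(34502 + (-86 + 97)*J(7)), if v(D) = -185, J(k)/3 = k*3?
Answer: 1540661125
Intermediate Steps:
J(k) = 9*k (J(k) = 3*(k*3) = 3*(3*k) = 9*k)
(43960 + v(122))*(34502 + (-86 + 97)*J(7)) = (43960 - 185)*(34502 + (-86 + 97)*(9*7)) = 43775*(34502 + 11*63) = 43775*(34502 + 693) = 43775*35195 = 1540661125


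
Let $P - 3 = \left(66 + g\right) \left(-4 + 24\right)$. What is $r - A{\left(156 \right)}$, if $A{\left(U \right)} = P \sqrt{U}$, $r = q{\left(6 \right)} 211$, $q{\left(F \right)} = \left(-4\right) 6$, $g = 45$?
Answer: $-5064 - 4446 \sqrt{39} \approx -32829.0$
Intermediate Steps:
$q{\left(F \right)} = -24$
$P = 2223$ ($P = 3 + \left(66 + 45\right) \left(-4 + 24\right) = 3 + 111 \cdot 20 = 3 + 2220 = 2223$)
$r = -5064$ ($r = \left(-24\right) 211 = -5064$)
$A{\left(U \right)} = 2223 \sqrt{U}$
$r - A{\left(156 \right)} = -5064 - 2223 \sqrt{156} = -5064 - 2223 \cdot 2 \sqrt{39} = -5064 - 4446 \sqrt{39}$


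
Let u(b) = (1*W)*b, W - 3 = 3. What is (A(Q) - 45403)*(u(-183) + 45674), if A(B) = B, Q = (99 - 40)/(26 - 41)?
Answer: -30360891904/15 ≈ -2.0241e+9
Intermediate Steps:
Q = -59/15 (Q = 59/(-15) = 59*(-1/15) = -59/15 ≈ -3.9333)
W = 6 (W = 3 + 3 = 6)
u(b) = 6*b (u(b) = (1*6)*b = 6*b)
(A(Q) - 45403)*(u(-183) + 45674) = (-59/15 - 45403)*(6*(-183) + 45674) = -681104*(-1098 + 45674)/15 = -681104/15*44576 = -30360891904/15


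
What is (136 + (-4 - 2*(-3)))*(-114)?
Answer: -15732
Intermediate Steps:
(136 + (-4 - 2*(-3)))*(-114) = (136 + (-4 + 6))*(-114) = (136 + 2)*(-114) = 138*(-114) = -15732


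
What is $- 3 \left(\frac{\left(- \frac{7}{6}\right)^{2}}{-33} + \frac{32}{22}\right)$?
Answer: $- \frac{1679}{396} \approx -4.2399$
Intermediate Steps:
$- 3 \left(\frac{\left(- \frac{7}{6}\right)^{2}}{-33} + \frac{32}{22}\right) = - 3 \left(\left(\left(-7\right) \frac{1}{6}\right)^{2} \left(- \frac{1}{33}\right) + 32 \cdot \frac{1}{22}\right) = - 3 \left(\left(- \frac{7}{6}\right)^{2} \left(- \frac{1}{33}\right) + \frac{16}{11}\right) = - 3 \left(\frac{49}{36} \left(- \frac{1}{33}\right) + \frac{16}{11}\right) = - 3 \left(- \frac{49}{1188} + \frac{16}{11}\right) = \left(-3\right) \frac{1679}{1188} = - \frac{1679}{396}$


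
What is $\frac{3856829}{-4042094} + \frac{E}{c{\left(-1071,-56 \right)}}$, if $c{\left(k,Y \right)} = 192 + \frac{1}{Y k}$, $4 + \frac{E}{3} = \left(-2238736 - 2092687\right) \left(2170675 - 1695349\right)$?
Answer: $- \frac{1497363803041908734332061}{46546300952942} \approx -3.2169 \cdot 10^{10}$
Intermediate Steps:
$E = -6176513906706$ ($E = -12 + 3 \left(-2238736 - 2092687\right) \left(2170675 - 1695349\right) = -12 + 3 \left(\left(-4331423\right) 475326\right) = -12 + 3 \left(-2058837968898\right) = -12 - 6176513906694 = -6176513906706$)
$c{\left(k,Y \right)} = 192 + \frac{1}{Y k}$
$\frac{3856829}{-4042094} + \frac{E}{c{\left(-1071,-56 \right)}} = \frac{3856829}{-4042094} - \frac{6176513906706}{192 + \frac{1}{\left(-56\right) \left(-1071\right)}} = 3856829 \left(- \frac{1}{4042094}\right) - \frac{6176513906706}{192 - - \frac{1}{59976}} = - \frac{3856829}{4042094} - \frac{6176513906706}{192 + \frac{1}{59976}} = - \frac{3856829}{4042094} - \frac{6176513906706}{\frac{11515393}{59976}} = - \frac{3856829}{4042094} - \frac{370442598068599056}{11515393} = - \frac{1497363803041908734332061}{46546300952942}$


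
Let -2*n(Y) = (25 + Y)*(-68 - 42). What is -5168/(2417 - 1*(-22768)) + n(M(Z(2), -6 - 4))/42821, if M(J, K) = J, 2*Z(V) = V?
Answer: -185284378/1078446885 ≈ -0.17181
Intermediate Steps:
Z(V) = V/2
n(Y) = 1375 + 55*Y (n(Y) = -(25 + Y)*(-68 - 42)/2 = -(25 + Y)*(-110)/2 = -(-2750 - 110*Y)/2 = 1375 + 55*Y)
-5168/(2417 - 1*(-22768)) + n(M(Z(2), -6 - 4))/42821 = -5168/(2417 - 1*(-22768)) + (1375 + 55*((1/2)*2))/42821 = -5168/(2417 + 22768) + (1375 + 55*1)*(1/42821) = -5168/25185 + (1375 + 55)*(1/42821) = -5168*1/25185 + 1430*(1/42821) = -5168/25185 + 1430/42821 = -185284378/1078446885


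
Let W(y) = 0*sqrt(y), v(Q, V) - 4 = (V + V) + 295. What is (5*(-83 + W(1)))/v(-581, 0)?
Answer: -415/299 ≈ -1.3880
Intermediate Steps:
v(Q, V) = 299 + 2*V (v(Q, V) = 4 + ((V + V) + 295) = 4 + (2*V + 295) = 4 + (295 + 2*V) = 299 + 2*V)
W(y) = 0
(5*(-83 + W(1)))/v(-581, 0) = (5*(-83 + 0))/(299 + 2*0) = (5*(-83))/(299 + 0) = -415/299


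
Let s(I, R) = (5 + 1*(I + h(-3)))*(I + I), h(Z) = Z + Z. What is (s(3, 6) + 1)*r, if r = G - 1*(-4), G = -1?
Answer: 39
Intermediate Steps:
h(Z) = 2*Z
s(I, R) = 2*I*(-1 + I) (s(I, R) = (5 + 1*(I + 2*(-3)))*(I + I) = (5 + 1*(I - 6))*(2*I) = (5 + 1*(-6 + I))*(2*I) = (5 + (-6 + I))*(2*I) = (-1 + I)*(2*I) = 2*I*(-1 + I))
r = 3 (r = -1 - 1*(-4) = -1 + 4 = 3)
(s(3, 6) + 1)*r = (2*3*(-1 + 3) + 1)*3 = (2*3*2 + 1)*3 = (12 + 1)*3 = 13*3 = 39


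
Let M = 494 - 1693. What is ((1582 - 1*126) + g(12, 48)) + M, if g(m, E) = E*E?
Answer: 2561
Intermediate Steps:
M = -1199
g(m, E) = E²
((1582 - 1*126) + g(12, 48)) + M = ((1582 - 1*126) + 48²) - 1199 = ((1582 - 126) + 2304) - 1199 = (1456 + 2304) - 1199 = 3760 - 1199 = 2561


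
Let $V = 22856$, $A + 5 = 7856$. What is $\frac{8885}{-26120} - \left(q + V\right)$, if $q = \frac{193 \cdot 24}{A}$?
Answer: $- \frac{312481846313}{13671208} \approx -22857.0$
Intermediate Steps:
$A = 7851$ ($A = -5 + 7856 = 7851$)
$q = \frac{1544}{2617}$ ($q = \frac{193 \cdot 24}{7851} = 4632 \cdot \frac{1}{7851} = \frac{1544}{2617} \approx 0.58999$)
$\frac{8885}{-26120} - \left(q + V\right) = \frac{8885}{-26120} - \left(\frac{1544}{2617} + 22856\right) = 8885 \left(- \frac{1}{26120}\right) - \frac{59815696}{2617} = - \frac{1777}{5224} - \frac{59815696}{2617} = - \frac{312481846313}{13671208}$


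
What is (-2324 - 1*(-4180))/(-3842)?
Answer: -928/1921 ≈ -0.48308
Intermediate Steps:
(-2324 - 1*(-4180))/(-3842) = (-2324 + 4180)*(-1/3842) = 1856*(-1/3842) = -928/1921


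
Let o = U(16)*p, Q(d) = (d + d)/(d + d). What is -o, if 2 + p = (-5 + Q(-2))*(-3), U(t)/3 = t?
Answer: -480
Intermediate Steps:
Q(d) = 1 (Q(d) = (2*d)/((2*d)) = (2*d)*(1/(2*d)) = 1)
U(t) = 3*t
p = 10 (p = -2 + (-5 + 1)*(-3) = -2 - 4*(-3) = -2 + 12 = 10)
o = 480 (o = (3*16)*10 = 48*10 = 480)
-o = -1*480 = -480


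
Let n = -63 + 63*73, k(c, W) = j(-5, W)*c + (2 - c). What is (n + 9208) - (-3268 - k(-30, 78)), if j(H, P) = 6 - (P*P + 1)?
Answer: 199414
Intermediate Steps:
j(H, P) = 5 - P² (j(H, P) = 6 - (P² + 1) = 6 - (1 + P²) = 6 + (-1 - P²) = 5 - P²)
k(c, W) = 2 - c + c*(5 - W²) (k(c, W) = (5 - W²)*c + (2 - c) = c*(5 - W²) + (2 - c) = 2 - c + c*(5 - W²))
n = 4536 (n = -63 + 4599 = 4536)
(n + 9208) - (-3268 - k(-30, 78)) = (4536 + 9208) - (-3268 - (2 - 1*(-30) - 1*(-30)*(-5 + 78²))) = 13744 - (-3268 - (2 + 30 - 1*(-30)*(-5 + 6084))) = 13744 - (-3268 - (2 + 30 - 1*(-30)*6079)) = 13744 - (-3268 - (2 + 30 + 182370)) = 13744 - (-3268 - 1*182402) = 13744 - (-3268 - 182402) = 13744 - 1*(-185670) = 13744 + 185670 = 199414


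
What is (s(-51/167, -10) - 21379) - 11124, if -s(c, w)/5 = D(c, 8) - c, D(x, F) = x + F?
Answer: -32543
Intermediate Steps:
D(x, F) = F + x
s(c, w) = -40 (s(c, w) = -5*((8 + c) - c) = -5*8 = -40)
(s(-51/167, -10) - 21379) - 11124 = (-40 - 21379) - 11124 = -21419 - 11124 = -32543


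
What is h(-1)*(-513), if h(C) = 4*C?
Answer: 2052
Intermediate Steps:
h(-1)*(-513) = (4*(-1))*(-513) = -4*(-513) = 2052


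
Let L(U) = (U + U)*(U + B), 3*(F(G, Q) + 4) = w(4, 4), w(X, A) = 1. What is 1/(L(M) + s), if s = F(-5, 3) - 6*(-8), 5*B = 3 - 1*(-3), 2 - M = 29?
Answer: 15/21563 ≈ 0.00069564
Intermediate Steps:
M = -27 (M = 2 - 1*29 = 2 - 29 = -27)
F(G, Q) = -11/3 (F(G, Q) = -4 + (1/3)*1 = -4 + 1/3 = -11/3)
B = 6/5 (B = (3 - 1*(-3))/5 = (3 + 3)/5 = (1/5)*6 = 6/5 ≈ 1.2000)
s = 133/3 (s = -11/3 - 6*(-8) = -11/3 + 48 = 133/3 ≈ 44.333)
L(U) = 2*U*(6/5 + U) (L(U) = (U + U)*(U + 6/5) = (2*U)*(6/5 + U) = 2*U*(6/5 + U))
1/(L(M) + s) = 1/((2/5)*(-27)*(6 + 5*(-27)) + 133/3) = 1/((2/5)*(-27)*(6 - 135) + 133/3) = 1/((2/5)*(-27)*(-129) + 133/3) = 1/(6966/5 + 133/3) = 1/(21563/15) = 15/21563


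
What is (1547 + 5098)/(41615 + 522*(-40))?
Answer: 1329/4147 ≈ 0.32047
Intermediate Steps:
(1547 + 5098)/(41615 + 522*(-40)) = 6645/(41615 - 20880) = 6645/20735 = 6645*(1/20735) = 1329/4147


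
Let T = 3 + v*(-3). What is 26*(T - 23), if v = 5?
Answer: -910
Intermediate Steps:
T = -12 (T = 3 + 5*(-3) = 3 - 15 = -12)
26*(T - 23) = 26*(-12 - 23) = 26*(-35) = -910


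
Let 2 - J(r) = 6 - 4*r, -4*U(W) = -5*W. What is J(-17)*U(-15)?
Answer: 1350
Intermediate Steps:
U(W) = 5*W/4 (U(W) = -(-5)*W/4 = 5*W/4)
J(r) = -4 + 4*r (J(r) = 2 - (6 - 4*r) = 2 + (-6 + 4*r) = -4 + 4*r)
J(-17)*U(-15) = (-4 + 4*(-17))*((5/4)*(-15)) = (-4 - 68)*(-75/4) = -72*(-75/4) = 1350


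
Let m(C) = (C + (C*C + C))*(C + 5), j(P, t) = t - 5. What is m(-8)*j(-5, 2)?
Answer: 432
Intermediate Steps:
j(P, t) = -5 + t
m(C) = (5 + C)*(C**2 + 2*C) (m(C) = (C + (C**2 + C))*(5 + C) = (C + (C + C**2))*(5 + C) = (C**2 + 2*C)*(5 + C) = (5 + C)*(C**2 + 2*C))
m(-8)*j(-5, 2) = (-8*(10 + (-8)**2 + 7*(-8)))*(-5 + 2) = -8*(10 + 64 - 56)*(-3) = -8*18*(-3) = -144*(-3) = 432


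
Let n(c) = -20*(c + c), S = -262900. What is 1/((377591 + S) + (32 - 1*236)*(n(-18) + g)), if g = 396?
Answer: -1/112973 ≈ -8.8517e-6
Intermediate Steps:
n(c) = -40*c
1/((377591 + S) + (32 - 1*236)*(n(-18) + g)) = 1/((377591 - 262900) + (32 - 1*236)*(-40*(-18) + 396)) = 1/(114691 + (32 - 236)*(720 + 396)) = 1/(114691 - 204*1116) = 1/(114691 - 227664) = 1/(-112973) = -1/112973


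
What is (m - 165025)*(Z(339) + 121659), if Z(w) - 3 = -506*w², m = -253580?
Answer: 24290963312220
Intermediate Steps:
Z(w) = 3 - 506*w²
(m - 165025)*(Z(339) + 121659) = (-253580 - 165025)*((3 - 506*339²) + 121659) = -418605*((3 - 506*114921) + 121659) = -418605*((3 - 58150026) + 121659) = -418605*(-58150023 + 121659) = -418605*(-58028364) = 24290963312220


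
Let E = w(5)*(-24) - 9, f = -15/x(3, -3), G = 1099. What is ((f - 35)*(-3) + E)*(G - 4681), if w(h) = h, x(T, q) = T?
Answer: 32238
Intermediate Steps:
f = -5 (f = -15/3 = -15*1/3 = -5)
E = -129 (E = 5*(-24) - 9 = -120 - 9 = -129)
((f - 35)*(-3) + E)*(G - 4681) = ((-5 - 35)*(-3) - 129)*(1099 - 4681) = (-40*(-3) - 129)*(-3582) = (120 - 129)*(-3582) = -9*(-3582) = 32238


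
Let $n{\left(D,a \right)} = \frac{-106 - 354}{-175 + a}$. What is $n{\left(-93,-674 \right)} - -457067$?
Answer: $\frac{388050343}{849} \approx 4.5707 \cdot 10^{5}$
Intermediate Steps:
$n{\left(D,a \right)} = - \frac{460}{-175 + a}$
$n{\left(-93,-674 \right)} - -457067 = - \frac{460}{-175 - 674} - -457067 = - \frac{460}{-849} + 457067 = \left(-460\right) \left(- \frac{1}{849}\right) + 457067 = \frac{460}{849} + 457067 = \frac{388050343}{849}$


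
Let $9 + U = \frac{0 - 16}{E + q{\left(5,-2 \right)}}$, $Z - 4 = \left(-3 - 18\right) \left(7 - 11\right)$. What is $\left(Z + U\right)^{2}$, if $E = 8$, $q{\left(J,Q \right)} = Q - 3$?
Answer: $\frac{48841}{9} \approx 5426.8$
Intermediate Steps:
$q{\left(J,Q \right)} = -3 + Q$
$Z = 88$ ($Z = 4 + \left(-3 - 18\right) \left(7 - 11\right) = 4 - -84 = 4 + 84 = 88$)
$U = - \frac{43}{3}$ ($U = -9 + \frac{0 - 16}{8 - 5} = -9 - \frac{16}{8 - 5} = -9 - \frac{16}{3} = - \frac{43}{3} \approx -14.333$)
$\left(Z + U\right)^{2} = \left(88 - \frac{43}{3}\right)^{2} = \left(\frac{221}{3}\right)^{2} = \frac{48841}{9}$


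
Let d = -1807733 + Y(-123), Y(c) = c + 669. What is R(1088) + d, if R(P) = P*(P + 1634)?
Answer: 1154349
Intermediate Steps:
Y(c) = 669 + c
R(P) = P*(1634 + P)
d = -1807187 (d = -1807733 + (669 - 123) = -1807733 + 546 = -1807187)
R(1088) + d = 1088*(1634 + 1088) - 1807187 = 1088*2722 - 1807187 = 2961536 - 1807187 = 1154349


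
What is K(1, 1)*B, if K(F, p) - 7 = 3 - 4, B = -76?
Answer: -456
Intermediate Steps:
K(F, p) = 6 (K(F, p) = 7 + (3 - 4) = 7 - 1 = 6)
K(1, 1)*B = 6*(-76) = -456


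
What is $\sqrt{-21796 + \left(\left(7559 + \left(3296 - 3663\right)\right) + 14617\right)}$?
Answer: $\sqrt{13} \approx 3.6056$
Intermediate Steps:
$\sqrt{-21796 + \left(\left(7559 + \left(3296 - 3663\right)\right) + 14617\right)} = \sqrt{-21796 + \left(\left(7559 - 367\right) + 14617\right)} = \sqrt{-21796 + \left(7192 + 14617\right)} = \sqrt{-21796 + 21809} = \sqrt{13}$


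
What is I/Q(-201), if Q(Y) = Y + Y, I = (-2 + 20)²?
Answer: -54/67 ≈ -0.80597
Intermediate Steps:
I = 324 (I = 18² = 324)
Q(Y) = 2*Y
I/Q(-201) = 324/((2*(-201))) = 324/(-402) = 324*(-1/402) = -54/67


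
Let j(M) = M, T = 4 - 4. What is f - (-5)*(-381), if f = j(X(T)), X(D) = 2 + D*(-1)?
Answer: -1903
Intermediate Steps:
T = 0
X(D) = 2 - D
f = 2 (f = 2 - 1*0 = 2 + 0 = 2)
f - (-5)*(-381) = 2 - (-5)*(-381) = 2 - 5*381 = 2 - 1905 = -1903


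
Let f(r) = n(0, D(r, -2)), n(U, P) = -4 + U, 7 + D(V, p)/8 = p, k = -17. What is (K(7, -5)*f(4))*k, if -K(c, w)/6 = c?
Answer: -2856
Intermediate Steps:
D(V, p) = -56 + 8*p
K(c, w) = -6*c
f(r) = -4 (f(r) = -4 + 0 = -4)
(K(7, -5)*f(4))*k = (-6*7*(-4))*(-17) = -42*(-4)*(-17) = 168*(-17) = -2856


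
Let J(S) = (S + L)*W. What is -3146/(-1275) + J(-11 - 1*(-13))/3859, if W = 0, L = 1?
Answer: 3146/1275 ≈ 2.4674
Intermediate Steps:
J(S) = 0 (J(S) = (S + 1)*0 = (1 + S)*0 = 0)
-3146/(-1275) + J(-11 - 1*(-13))/3859 = -3146/(-1275) + 0/3859 = -3146*(-1/1275) + 0*(1/3859) = 3146/1275 + 0 = 3146/1275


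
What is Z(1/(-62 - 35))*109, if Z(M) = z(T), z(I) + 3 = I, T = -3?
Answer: -654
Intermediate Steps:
z(I) = -3 + I
Z(M) = -6 (Z(M) = -3 - 3 = -6)
Z(1/(-62 - 35))*109 = -6*109 = -654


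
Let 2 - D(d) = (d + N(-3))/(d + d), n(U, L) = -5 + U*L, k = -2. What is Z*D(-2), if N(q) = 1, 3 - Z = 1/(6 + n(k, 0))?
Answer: 7/2 ≈ 3.5000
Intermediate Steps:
n(U, L) = -5 + L*U
Z = 2 (Z = 3 - 1/(6 + (-5 + 0*(-2))) = 3 - 1/(6 + (-5 + 0)) = 3 - 1/(6 - 5) = 3 - 1/1 = 3 - 1*1 = 3 - 1 = 2)
D(d) = 2 - (1 + d)/(2*d) (D(d) = 2 - (d + 1)/(d + d) = 2 - (1 + d)/(2*d))
Z*D(-2) = 2*((½)*(-1 + 3*(-2))/(-2)) = 2*((½)*(-½)*(-1 - 6)) = 2*((½)*(-½)*(-7)) = 2*(7/4) = 7/2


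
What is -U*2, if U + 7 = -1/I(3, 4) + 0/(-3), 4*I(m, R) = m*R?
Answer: 44/3 ≈ 14.667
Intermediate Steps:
I(m, R) = R*m/4 (I(m, R) = (m*R)/4 = (R*m)/4 = R*m/4)
U = -22/3 (U = -7 + (-1/((¼)*4*3) + 0/(-3)) = -7 + (-1/3 + 0*(-⅓)) = -7 + (-1*⅓ + 0) = -7 + (-⅓ + 0) = -7 - ⅓ = -22/3 ≈ -7.3333)
-U*2 = -1*(-22/3)*2 = (22/3)*2 = 44/3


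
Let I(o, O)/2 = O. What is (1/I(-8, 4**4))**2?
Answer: 1/262144 ≈ 3.8147e-6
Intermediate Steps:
I(o, O) = 2*O
(1/I(-8, 4**4))**2 = (1/(2*4**4))**2 = (1/(2*256))**2 = (1/512)**2 = 1/262144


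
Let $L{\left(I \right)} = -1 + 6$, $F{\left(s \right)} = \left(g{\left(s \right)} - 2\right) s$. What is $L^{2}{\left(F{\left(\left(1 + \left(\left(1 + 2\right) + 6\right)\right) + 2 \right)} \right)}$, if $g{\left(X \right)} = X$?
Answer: $25$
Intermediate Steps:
$F{\left(s \right)} = s \left(-2 + s\right)$ ($F{\left(s \right)} = \left(s - 2\right) s = \left(-2 + s\right) s = s \left(-2 + s\right)$)
$L{\left(I \right)} = 5$
$L^{2}{\left(F{\left(\left(1 + \left(\left(1 + 2\right) + 6\right)\right) + 2 \right)} \right)} = 5^{2} = 25$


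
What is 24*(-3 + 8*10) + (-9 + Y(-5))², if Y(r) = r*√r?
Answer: 1804 + 90*I*√5 ≈ 1804.0 + 201.25*I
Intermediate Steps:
Y(r) = r^(3/2)
24*(-3 + 8*10) + (-9 + Y(-5))² = 24*(-3 + 8*10) + (-9 + (-5)^(3/2))² = 24*(-3 + 80) + (-9 - 5*I*√5)² = 24*77 + (-9 - 5*I*√5)² = 1848 + (-9 - 5*I*√5)²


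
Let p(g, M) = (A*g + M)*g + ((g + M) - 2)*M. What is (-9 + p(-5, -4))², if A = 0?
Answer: 3025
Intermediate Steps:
p(g, M) = M*g + M*(-2 + M + g) (p(g, M) = (0*g + M)*g + ((g + M) - 2)*M = (0 + M)*g + ((M + g) - 2)*M = M*g + (-2 + M + g)*M = M*g + M*(-2 + M + g))
(-9 + p(-5, -4))² = (-9 - 4*(-2 - 4 + 2*(-5)))² = (-9 - 4*(-2 - 4 - 10))² = (-9 - 4*(-16))² = (-9 + 64)² = 55² = 3025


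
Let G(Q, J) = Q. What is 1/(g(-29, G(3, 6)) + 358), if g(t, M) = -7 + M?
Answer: 1/354 ≈ 0.0028249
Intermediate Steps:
1/(g(-29, G(3, 6)) + 358) = 1/((-7 + 3) + 358) = 1/(-4 + 358) = 1/354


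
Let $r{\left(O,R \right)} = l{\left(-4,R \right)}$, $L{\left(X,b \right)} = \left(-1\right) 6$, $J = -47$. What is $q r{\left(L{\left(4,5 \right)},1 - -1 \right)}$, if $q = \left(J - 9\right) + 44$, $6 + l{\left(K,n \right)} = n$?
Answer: $48$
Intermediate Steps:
$L{\left(X,b \right)} = -6$
$l{\left(K,n \right)} = -6 + n$
$q = -12$ ($q = \left(-47 - 9\right) + 44 = -56 + 44 = -12$)
$r{\left(O,R \right)} = -6 + R$
$q r{\left(L{\left(4,5 \right)},1 - -1 \right)} = - 12 \left(-6 + \left(1 - -1\right)\right) = - 12 \left(-6 + \left(1 + 1\right)\right) = - 12 \left(-6 + 2\right) = \left(-12\right) \left(-4\right) = 48$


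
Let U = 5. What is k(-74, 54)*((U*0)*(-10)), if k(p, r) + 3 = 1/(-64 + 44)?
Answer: 0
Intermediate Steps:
k(p, r) = -61/20 (k(p, r) = -3 + 1/(-64 + 44) = -3 + 1/(-20) = -3 - 1/20 = -61/20)
k(-74, 54)*((U*0)*(-10)) = -61*5*0*(-10)/20 = -0*(-10) = -61/20*0 = 0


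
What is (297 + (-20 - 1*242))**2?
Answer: 1225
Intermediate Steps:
(297 + (-20 - 1*242))**2 = (297 + (-20 - 242))**2 = (297 - 262)**2 = 35**2 = 1225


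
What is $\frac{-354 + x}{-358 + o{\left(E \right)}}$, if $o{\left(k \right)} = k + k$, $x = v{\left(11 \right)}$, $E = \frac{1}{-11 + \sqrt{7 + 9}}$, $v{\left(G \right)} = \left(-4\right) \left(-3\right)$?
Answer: $\frac{21}{22} \approx 0.95455$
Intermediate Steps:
$v{\left(G \right)} = 12$
$E = - \frac{1}{7}$ ($E = \frac{1}{-11 + \sqrt{16}} = \frac{1}{-11 + 4} = \frac{1}{-7} = - \frac{1}{7} \approx -0.14286$)
$x = 12$
$o{\left(k \right)} = 2 k$
$\frac{-354 + x}{-358 + o{\left(E \right)}} = \frac{-354 + 12}{-358 + 2 \left(- \frac{1}{7}\right)} = - \frac{342}{-358 - \frac{2}{7}} = - \frac{342}{- \frac{2508}{7}} = \left(-342\right) \left(- \frac{7}{2508}\right) = \frac{21}{22}$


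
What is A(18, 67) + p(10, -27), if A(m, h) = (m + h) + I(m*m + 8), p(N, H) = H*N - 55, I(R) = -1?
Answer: -241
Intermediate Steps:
p(N, H) = -55 + H*N
A(m, h) = -1 + h + m (A(m, h) = (m + h) - 1 = (h + m) - 1 = -1 + h + m)
A(18, 67) + p(10, -27) = (-1 + 67 + 18) + (-55 - 27*10) = 84 + (-55 - 270) = 84 - 325 = -241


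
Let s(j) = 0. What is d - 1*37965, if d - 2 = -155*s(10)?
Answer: -37963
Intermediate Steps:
d = 2 (d = 2 - 155*0 = 2 + 0 = 2)
d - 1*37965 = 2 - 1*37965 = 2 - 37965 = -37963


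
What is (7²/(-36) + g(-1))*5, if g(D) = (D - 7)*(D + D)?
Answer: 2635/36 ≈ 73.194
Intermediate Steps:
g(D) = 2*D*(-7 + D) (g(D) = (-7 + D)*(2*D) = 2*D*(-7 + D))
(7²/(-36) + g(-1))*5 = (7²/(-36) + 2*(-1)*(-7 - 1))*5 = (49*(-1/36) + 2*(-1)*(-8))*5 = (-49/36 + 16)*5 = (527/36)*5 = 2635/36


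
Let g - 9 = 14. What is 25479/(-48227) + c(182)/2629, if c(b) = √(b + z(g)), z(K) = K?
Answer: -25479/48227 + √205/2629 ≈ -0.52287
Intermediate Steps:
g = 23 (g = 9 + 14 = 23)
c(b) = √(23 + b) (c(b) = √(b + 23) = √(23 + b))
25479/(-48227) + c(182)/2629 = 25479/(-48227) + √(23 + 182)/2629 = 25479*(-1/48227) + √205*(1/2629) = -25479/48227 + √205/2629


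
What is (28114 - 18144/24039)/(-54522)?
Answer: -37545239/72814131 ≈ -0.51563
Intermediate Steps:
(28114 - 18144/24039)/(-54522) = (28114 - 18144*1/24039)*(-1/54522) = (28114 - 2016/2671)*(-1/54522) = (75090478/2671)*(-1/54522) = -37545239/72814131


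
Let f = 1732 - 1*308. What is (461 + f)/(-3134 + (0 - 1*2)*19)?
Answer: -145/244 ≈ -0.59426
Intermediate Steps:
f = 1424 (f = 1732 - 308 = 1424)
(461 + f)/(-3134 + (0 - 1*2)*19) = (461 + 1424)/(-3134 + (0 - 1*2)*19) = 1885/(-3134 + (0 - 2)*19) = 1885/(-3134 - 2*19) = 1885/(-3134 - 38) = 1885/(-3172) = 1885*(-1/3172) = -145/244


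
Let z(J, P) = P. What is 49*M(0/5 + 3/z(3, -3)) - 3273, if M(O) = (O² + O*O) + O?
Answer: -3224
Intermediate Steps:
M(O) = O + 2*O² (M(O) = (O² + O²) + O = 2*O² + O = O + 2*O²)
49*M(0/5 + 3/z(3, -3)) - 3273 = 49*((0/5 + 3/(-3))*(1 + 2*(0/5 + 3/(-3)))) - 3273 = 49*((0*(⅕) + 3*(-⅓))*(1 + 2*(0*(⅕) + 3*(-⅓)))) - 3273 = 49*((0 - 1)*(1 + 2*(0 - 1))) - 3273 = 49*(-(1 + 2*(-1))) - 3273 = 49*(-(1 - 2)) - 3273 = 49*(-1*(-1)) - 3273 = 49*1 - 3273 = 49 - 3273 = -3224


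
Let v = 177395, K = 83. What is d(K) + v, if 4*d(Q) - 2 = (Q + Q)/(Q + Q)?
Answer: 709583/4 ≈ 1.7740e+5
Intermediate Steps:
d(Q) = ¾ (d(Q) = ½ + ((Q + Q)/(Q + Q))/4 = ½ + ((2*Q)/((2*Q)))/4 = ½ + ((2*Q)*(1/(2*Q)))/4 = ½ + (¼)*1 = ½ + ¼ = ¾)
d(K) + v = ¾ + 177395 = 709583/4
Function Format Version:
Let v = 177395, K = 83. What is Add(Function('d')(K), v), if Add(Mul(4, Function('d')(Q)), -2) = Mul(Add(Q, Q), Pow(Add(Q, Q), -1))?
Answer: Rational(709583, 4) ≈ 1.7740e+5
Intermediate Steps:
Function('d')(Q) = Rational(3, 4) (Function('d')(Q) = Add(Rational(1, 2), Mul(Rational(1, 4), Mul(Add(Q, Q), Pow(Add(Q, Q), -1)))) = Add(Rational(1, 2), Mul(Rational(1, 4), Mul(Mul(2, Q), Pow(Mul(2, Q), -1)))) = Add(Rational(1, 2), Mul(Rational(1, 4), Mul(Mul(2, Q), Mul(Rational(1, 2), Pow(Q, -1))))) = Add(Rational(1, 2), Mul(Rational(1, 4), 1)) = Add(Rational(1, 2), Rational(1, 4)) = Rational(3, 4))
Add(Function('d')(K), v) = Add(Rational(3, 4), 177395) = Rational(709583, 4)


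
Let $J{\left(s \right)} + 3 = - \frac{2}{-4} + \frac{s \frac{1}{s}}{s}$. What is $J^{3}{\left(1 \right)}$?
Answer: $- \frac{27}{8} \approx -3.375$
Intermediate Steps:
$J{\left(s \right)} = - \frac{5}{2} + \frac{1}{s}$ ($J{\left(s \right)} = -3 + \left(- \frac{2}{-4} + \frac{s \frac{1}{s}}{s}\right) = -3 + \left(\left(-2\right) \left(- \frac{1}{4}\right) + 1 \frac{1}{s}\right) = -3 + \left(\frac{1}{2} + \frac{1}{s}\right) = - \frac{5}{2} + \frac{1}{s}$)
$J^{3}{\left(1 \right)} = \left(- \frac{5}{2} + 1^{-1}\right)^{3} = \left(- \frac{5}{2} + 1\right)^{3} = \left(- \frac{3}{2}\right)^{3} = - \frac{27}{8}$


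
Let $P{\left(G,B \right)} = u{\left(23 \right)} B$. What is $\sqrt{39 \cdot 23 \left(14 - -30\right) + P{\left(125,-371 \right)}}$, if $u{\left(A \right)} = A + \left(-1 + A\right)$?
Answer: $\sqrt{22773} \approx 150.91$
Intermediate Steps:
$u{\left(A \right)} = -1 + 2 A$
$P{\left(G,B \right)} = 45 B$ ($P{\left(G,B \right)} = \left(-1 + 2 \cdot 23\right) B = \left(-1 + 46\right) B = 45 B$)
$\sqrt{39 \cdot 23 \left(14 - -30\right) + P{\left(125,-371 \right)}} = \sqrt{39 \cdot 23 \left(14 - -30\right) + 45 \left(-371\right)} = \sqrt{897 \left(14 + 30\right) - 16695} = \sqrt{897 \cdot 44 - 16695} = \sqrt{39468 - 16695} = \sqrt{22773}$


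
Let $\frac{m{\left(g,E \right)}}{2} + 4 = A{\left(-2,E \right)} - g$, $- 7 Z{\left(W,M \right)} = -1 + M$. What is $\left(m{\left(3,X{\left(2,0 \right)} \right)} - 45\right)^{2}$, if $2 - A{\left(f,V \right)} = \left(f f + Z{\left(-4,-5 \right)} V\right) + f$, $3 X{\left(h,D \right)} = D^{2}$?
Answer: $3481$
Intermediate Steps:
$Z{\left(W,M \right)} = \frac{1}{7} - \frac{M}{7}$ ($Z{\left(W,M \right)} = - \frac{-1 + M}{7} = \frac{1}{7} - \frac{M}{7}$)
$X{\left(h,D \right)} = \frac{D^{2}}{3}$
$A{\left(f,V \right)} = 2 - f - f^{2} - \frac{6 V}{7}$ ($A{\left(f,V \right)} = 2 - \left(\left(f f + \left(\frac{1}{7} - - \frac{5}{7}\right) V\right) + f\right) = 2 - \left(\left(f^{2} + \left(\frac{1}{7} + \frac{5}{7}\right) V\right) + f\right) = 2 - \left(\left(f^{2} + \frac{6 V}{7}\right) + f\right) = 2 - \left(f + f^{2} + \frac{6 V}{7}\right) = 2 - f - f^{2} - \frac{6 V}{7}$)
$m{\left(g,E \right)} = -8 - 2 g - \frac{12 E}{7}$ ($m{\left(g,E \right)} = -8 + 2 \left(\left(2 - -2 - \left(-2\right)^{2} - \frac{6 E}{7}\right) - g\right) = -8 + 2 \left(\left(2 + 2 - 4 - \frac{6 E}{7}\right) - g\right) = -8 + 2 \left(- \frac{6 E}{7} - g\right) = -8 + 2 \left(- g - \frac{6 E}{7}\right) = -8 - \left(2 g + \frac{12 E}{7}\right) = -8 - 2 g - \frac{12 E}{7}$)
$\left(m{\left(3,X{\left(2,0 \right)} \right)} - 45\right)^{2} = \left(\left(-8 - 6 - \frac{12 \frac{0^{2}}{3}}{7}\right) - 45\right)^{2} = \left(\left(-8 - 6 - \frac{12 \cdot \frac{1}{3} \cdot 0}{7}\right) - 45\right)^{2} = \left(\left(-8 - 6 - 0\right) - 45\right)^{2} = \left(\left(-8 - 6 + 0\right) - 45\right)^{2} = \left(-14 - 45\right)^{2} = \left(-59\right)^{2} = 3481$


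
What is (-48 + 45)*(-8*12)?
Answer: 288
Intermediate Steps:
(-48 + 45)*(-8*12) = -3*(-96) = 288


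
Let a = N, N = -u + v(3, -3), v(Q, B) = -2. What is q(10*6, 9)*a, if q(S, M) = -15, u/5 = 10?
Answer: 780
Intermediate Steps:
u = 50 (u = 5*10 = 50)
N = -52 (N = -1*50 - 2 = -50 - 2 = -52)
a = -52
q(10*6, 9)*a = -15*(-52) = 780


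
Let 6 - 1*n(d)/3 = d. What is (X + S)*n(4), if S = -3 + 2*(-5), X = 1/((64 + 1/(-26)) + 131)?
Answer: -395226/5069 ≈ -77.969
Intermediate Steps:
n(d) = 18 - 3*d
X = 26/5069 (X = 1/((64 - 1/26) + 131) = 1/(1663/26 + 131) = 1/(5069/26) = 26/5069 ≈ 0.0051292)
S = -13 (S = -3 - 10 = -13)
(X + S)*n(4) = (26/5069 - 13)*(18 - 3*4) = -65871*(18 - 12)/5069 = -65871/5069*6 = -395226/5069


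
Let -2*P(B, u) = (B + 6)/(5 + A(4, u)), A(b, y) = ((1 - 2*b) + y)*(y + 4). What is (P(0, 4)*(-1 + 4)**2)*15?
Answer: 405/19 ≈ 21.316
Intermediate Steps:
A(b, y) = (4 + y)*(1 + y - 2*b) (A(b, y) = (1 + y - 2*b)*(4 + y) = (4 + y)*(1 + y - 2*b))
P(B, u) = -(6 + B)/(2*(-23 + u**2 - 3*u)) (P(B, u) = -(B + 6)/(2*(5 + (4 + u**2 - 8*4 + 5*u - 2*4*u))) = -(6 + B)/(2*(5 + (4 + u**2 - 32 + 5*u - 8*u))) = -(6 + B)/(2*(5 + (-28 + u**2 - 3*u))) = -(6 + B)/(2*(-23 + u**2 - 3*u)))
(P(0, 4)*(-1 + 4)**2)*15 = (((6 + 0)/(2*(23 - 1*4**2 + 3*4)))*(-1 + 4)**2)*15 = (((1/2)*6/(23 - 1*16 + 12))*3**2)*15 = (((1/2)*6/(23 - 16 + 12))*9)*15 = (((1/2)*6/19)*9)*15 = (((1/2)*(1/19)*6)*9)*15 = ((3/19)*9)*15 = (27/19)*15 = 405/19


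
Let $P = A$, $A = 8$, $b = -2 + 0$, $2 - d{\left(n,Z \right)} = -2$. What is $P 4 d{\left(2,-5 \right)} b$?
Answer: $-256$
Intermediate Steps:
$d{\left(n,Z \right)} = 4$ ($d{\left(n,Z \right)} = 2 - -2 = 2 + 2 = 4$)
$b = -2$
$P = 8$
$P 4 d{\left(2,-5 \right)} b = 8 \cdot 4 \cdot 4 \left(-2\right) = 8 \cdot 16 \left(-2\right) = 128 \left(-2\right) = -256$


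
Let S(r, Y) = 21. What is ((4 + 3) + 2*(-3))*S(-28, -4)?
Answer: 21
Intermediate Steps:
((4 + 3) + 2*(-3))*S(-28, -4) = ((4 + 3) + 2*(-3))*21 = (7 - 6)*21 = 1*21 = 21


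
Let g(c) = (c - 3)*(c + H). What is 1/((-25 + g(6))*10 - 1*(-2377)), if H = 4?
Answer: 1/2427 ≈ 0.00041203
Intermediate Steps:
g(c) = (-3 + c)*(4 + c) (g(c) = (c - 3)*(c + 4) = (-3 + c)*(4 + c))
1/((-25 + g(6))*10 - 1*(-2377)) = 1/((-25 + (-12 + 6 + 6**2))*10 - 1*(-2377)) = 1/((-25 + (-12 + 6 + 36))*10 + 2377) = 1/((-25 + 30)*10 + 2377) = 1/(5*10 + 2377) = 1/(50 + 2377) = 1/2427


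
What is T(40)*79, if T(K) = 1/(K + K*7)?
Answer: 79/320 ≈ 0.24688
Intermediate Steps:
T(K) = 1/(8*K) (T(K) = 1/(K + 7*K) = 1/(8*K))
T(40)*79 = ((1/8)/40)*79 = ((1/8)*(1/40))*79 = (1/320)*79 = 79/320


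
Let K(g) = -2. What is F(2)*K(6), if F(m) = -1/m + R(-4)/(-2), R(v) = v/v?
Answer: 2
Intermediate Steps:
R(v) = 1
F(m) = -1/2 - 1/m (F(m) = -1/m + 1/(-2) = -1/m + 1*(-1/2) = -1/m - 1/2 = -1/2 - 1/m)
F(2)*K(6) = ((1/2)*(-2 - 1*2)/2)*(-2) = ((1/2)*(1/2)*(-2 - 2))*(-2) = ((1/2)*(1/2)*(-4))*(-2) = -1*(-2) = 2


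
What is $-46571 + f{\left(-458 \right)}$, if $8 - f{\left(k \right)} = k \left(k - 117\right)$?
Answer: $-309913$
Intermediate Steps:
$f{\left(k \right)} = 8 - k \left(-117 + k\right)$ ($f{\left(k \right)} = 8 - k \left(k - 117\right) = 8 - k \left(-117 + k\right)$)
$-46571 + f{\left(-458 \right)} = -46571 + \left(8 - \left(-458\right)^{2} + 117 \left(-458\right)\right) = -46571 - 263342 = -309913$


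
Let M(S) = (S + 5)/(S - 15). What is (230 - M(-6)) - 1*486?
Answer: -5377/21 ≈ -256.05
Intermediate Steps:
M(S) = (5 + S)/(-15 + S)
(230 - M(-6)) - 1*486 = (230 - (5 - 6)/(-15 - 6)) - 1*486 = (230 - (-1)/(-21)) - 486 = (230 - (-1)*(-1)/21) - 486 = (230 - 1*1/21) - 486 = (230 - 1/21) - 486 = 4829/21 - 486 = -5377/21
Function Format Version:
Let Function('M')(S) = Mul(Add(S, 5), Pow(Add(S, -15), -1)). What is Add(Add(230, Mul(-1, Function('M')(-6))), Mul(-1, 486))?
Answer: Rational(-5377, 21) ≈ -256.05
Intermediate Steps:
Function('M')(S) = Mul(Pow(Add(-15, S), -1), Add(5, S)) (Function('M')(S) = Mul(Add(5, S), Pow(Add(-15, S), -1)) = Mul(Pow(Add(-15, S), -1), Add(5, S)))
Add(Add(230, Mul(-1, Function('M')(-6))), Mul(-1, 486)) = Add(Add(230, Mul(-1, Mul(Pow(Add(-15, -6), -1), Add(5, -6)))), Mul(-1, 486)) = Add(Add(230, Mul(-1, Mul(Pow(-21, -1), -1))), -486) = Add(Add(230, Mul(-1, Mul(Rational(-1, 21), -1))), -486) = Add(Add(230, Mul(-1, Rational(1, 21))), -486) = Add(Add(230, Rational(-1, 21)), -486) = Add(Rational(4829, 21), -486) = Rational(-5377, 21)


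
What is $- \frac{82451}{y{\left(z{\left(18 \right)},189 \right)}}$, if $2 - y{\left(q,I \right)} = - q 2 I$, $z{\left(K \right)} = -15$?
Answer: $\frac{82451}{5668} \approx 14.547$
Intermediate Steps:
$y{\left(q,I \right)} = 2 + 2 I q$ ($y{\left(q,I \right)} = 2 - - q 2 I = 2 - - 2 q I = 2 - - 2 I q = 2 + 2 I q$)
$- \frac{82451}{y{\left(z{\left(18 \right)},189 \right)}} = - \frac{82451}{2 + 2 \cdot 189 \left(-15\right)} = - \frac{82451}{2 - 5670} = - \frac{82451}{-5668} = \left(-82451\right) \left(- \frac{1}{5668}\right) = \frac{82451}{5668}$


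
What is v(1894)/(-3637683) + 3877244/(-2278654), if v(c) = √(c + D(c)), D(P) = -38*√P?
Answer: -276946/162761 - √(1894 - 38*√1894)/3637683 ≈ -1.7016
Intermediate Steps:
v(c) = √(c - 38*√c)
v(1894)/(-3637683) + 3877244/(-2278654) = √(1894 - 38*√1894)/(-3637683) + 3877244/(-2278654) = √(1894 - 38*√1894)*(-1/3637683) + 3877244*(-1/2278654) = -√(1894 - 38*√1894)/3637683 - 276946/162761 = -276946/162761 - √(1894 - 38*√1894)/3637683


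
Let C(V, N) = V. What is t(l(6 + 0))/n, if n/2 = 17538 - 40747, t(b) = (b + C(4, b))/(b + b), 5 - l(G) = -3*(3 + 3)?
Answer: -27/2135228 ≈ -1.2645e-5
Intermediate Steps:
l(G) = 23 (l(G) = 5 - (-3)*(3 + 3) = 5 - (-3)*6 = 5 - 1*(-18) = 5 + 18 = 23)
t(b) = (4 + b)/(2*b) (t(b) = (b + 4)/(b + b) = (4 + b)/((2*b)) = (4 + b)*(1/(2*b)) = (4 + b)/(2*b))
n = -46418 (n = 2*(17538 - 40747) = 2*(-23209) = -46418)
t(l(6 + 0))/n = ((½)*(4 + 23)/23)/(-46418) = ((½)*(1/23)*27)*(-1/46418) = (27/46)*(-1/46418) = -27/2135228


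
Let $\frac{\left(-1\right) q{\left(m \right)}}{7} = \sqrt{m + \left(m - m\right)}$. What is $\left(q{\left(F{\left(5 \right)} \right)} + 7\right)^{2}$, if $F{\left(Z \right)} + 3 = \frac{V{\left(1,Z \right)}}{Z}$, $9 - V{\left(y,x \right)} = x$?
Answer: $\frac{49 \left(5 - i \sqrt{55}\right)^{2}}{25} \approx -58.8 - 145.36 i$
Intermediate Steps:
$V{\left(y,x \right)} = 9 - x$
$F{\left(Z \right)} = -3 + \frac{9 - Z}{Z}$
$q{\left(m \right)} = - 7 \sqrt{m}$ ($q{\left(m \right)} = - 7 \sqrt{m + \left(m - m\right)} = - 7 \sqrt{m + 0} = - 7 \sqrt{m}$)
$\left(q{\left(F{\left(5 \right)} \right)} + 7\right)^{2} = \left(- 7 \sqrt{-4 + \frac{9}{5}} + 7\right)^{2} = \left(- 7 \sqrt{- \frac{11}{5}} + 7\right)^{2} = \left(- 7 \frac{i \sqrt{55}}{5} + 7\right)^{2} = \left(- \frac{7 i \sqrt{55}}{5} + 7\right)^{2} = \left(7 - \frac{7 i \sqrt{55}}{5}\right)^{2}$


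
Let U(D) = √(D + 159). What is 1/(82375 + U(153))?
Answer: 82375/6785640313 - 2*√78/6785640313 ≈ 1.2137e-5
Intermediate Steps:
U(D) = √(159 + D)
1/(82375 + U(153)) = 1/(82375 + √(159 + 153)) = 1/(82375 + √312) = 1/(82375 + 2*√78)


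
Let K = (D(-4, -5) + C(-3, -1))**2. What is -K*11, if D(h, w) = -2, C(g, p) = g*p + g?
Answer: -44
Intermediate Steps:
C(g, p) = g + g*p
K = 4 (K = (-2 - 3*(1 - 1))**2 = (-2 - 3*0)**2 = (-2 + 0)**2 = (-2)**2 = 4)
-K*11 = -1*4*11 = -4*11 = -44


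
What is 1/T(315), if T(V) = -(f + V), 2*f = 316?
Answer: -1/473 ≈ -0.0021142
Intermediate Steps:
f = 158 (f = (1/2)*316 = 158)
T(V) = -158 - V (T(V) = -(158 + V) = -158 - V)
1/T(315) = 1/(-158 - 1*315) = 1/(-158 - 315) = 1/(-473) = -1/473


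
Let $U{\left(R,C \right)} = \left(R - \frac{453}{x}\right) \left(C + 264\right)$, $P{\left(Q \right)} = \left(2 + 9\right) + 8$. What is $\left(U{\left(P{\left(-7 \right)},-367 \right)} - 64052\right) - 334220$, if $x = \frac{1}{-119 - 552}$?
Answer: $-31708418$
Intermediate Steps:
$P{\left(Q \right)} = 19$ ($P{\left(Q \right)} = 11 + 8 = 19$)
$x = - \frac{1}{671}$ ($x = \frac{1}{-671} = - \frac{1}{671} \approx -0.0014903$)
$U{\left(R,C \right)} = \left(264 + C\right) \left(303963 + R\right)$ ($U{\left(R,C \right)} = \left(R - \frac{453}{- \frac{1}{671}}\right) \left(C + 264\right) = \left(R - -303963\right) \left(264 + C\right) = \left(R + 303963\right) \left(264 + C\right) = \left(303963 + R\right) \left(264 + C\right) = \left(264 + C\right) \left(303963 + R\right)$)
$\left(U{\left(P{\left(-7 \right)},-367 \right)} - 64052\right) - 334220 = \left(\left(80246232 + 303963 \left(-367\right) + 19 \left(264 - 367\right)\right) - 64052\right) - 334220 = \left(\left(80246232 - 111554421 + 19 \left(-103\right)\right) - 64052\right) - 334220 = \left(\left(80246232 - 111554421 - 1957\right) - 64052\right) - 334220 = \left(-31310146 - 64052\right) - 334220 = -31374198 - 334220 = -31708418$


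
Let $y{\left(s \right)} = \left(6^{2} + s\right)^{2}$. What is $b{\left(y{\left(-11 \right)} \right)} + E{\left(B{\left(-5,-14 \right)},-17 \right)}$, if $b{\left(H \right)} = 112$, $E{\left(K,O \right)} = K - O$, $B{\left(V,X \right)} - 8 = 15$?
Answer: $152$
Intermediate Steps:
$y{\left(s \right)} = \left(36 + s\right)^{2}$
$B{\left(V,X \right)} = 23$ ($B{\left(V,X \right)} = 8 + 15 = 23$)
$b{\left(y{\left(-11 \right)} \right)} + E{\left(B{\left(-5,-14 \right)},-17 \right)} = 112 + \left(23 - -17\right) = 112 + \left(23 + 17\right) = 112 + 40 = 152$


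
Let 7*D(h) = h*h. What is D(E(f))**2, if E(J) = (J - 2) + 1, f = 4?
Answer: 81/49 ≈ 1.6531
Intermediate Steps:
E(J) = -1 + J (E(J) = (-2 + J) + 1 = -1 + J)
D(h) = h**2/7 (D(h) = (h*h)/7 = h**2/7)
D(E(f))**2 = ((-1 + 4)**2/7)**2 = ((1/7)*3**2)**2 = ((1/7)*9)**2 = (9/7)**2 = 81/49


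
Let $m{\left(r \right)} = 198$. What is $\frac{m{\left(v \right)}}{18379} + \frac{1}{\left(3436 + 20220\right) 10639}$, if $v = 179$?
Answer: $\frac{49831902811}{4625556585736} \approx 0.010773$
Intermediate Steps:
$\frac{m{\left(v \right)}}{18379} + \frac{1}{\left(3436 + 20220\right) 10639} = \frac{198}{18379} + \frac{1}{\left(3436 + 20220\right) 10639} = 198 \cdot \frac{1}{18379} + \frac{1}{23656} \cdot \frac{1}{10639} = \frac{198}{18379} + \frac{1}{23656} \cdot \frac{1}{10639} = \frac{198}{18379} + \frac{1}{251676184} = \frac{49831902811}{4625556585736}$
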